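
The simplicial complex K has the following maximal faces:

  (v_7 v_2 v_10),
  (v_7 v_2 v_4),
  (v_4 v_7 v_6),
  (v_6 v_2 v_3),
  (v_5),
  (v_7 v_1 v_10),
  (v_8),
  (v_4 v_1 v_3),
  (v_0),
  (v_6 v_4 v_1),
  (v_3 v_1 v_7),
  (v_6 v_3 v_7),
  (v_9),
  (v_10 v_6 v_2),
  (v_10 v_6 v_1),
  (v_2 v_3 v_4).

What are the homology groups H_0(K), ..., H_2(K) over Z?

Order the vertices as v_0 < v_1 < v_2 < v_3 < v_4 < v_5 < v_6 < v_7 < v_8 < v_9 < v_10. Listing each simplex with vertices in this order, K has dimension 2 with simplices:

  0-simplices (11): [v_0], [v_1], [v_2], [v_3], [v_4], [v_5], [v_6], [v_7], [v_8], [v_9], [v_10]
  1-simplices (18): (18 of them)
  2-simplices (12): (12 of them)

so the chain groups are C_0 ≅ Z^11, C_1 ≅ Z^18, C_2 ≅ Z^12.

The boundary map ∂_1: C_1 → C_0 maps an edge to its endpoints' difference, ∂[p,q] = q − p. For instance
  ∂[v_1,v_10] = [v_10] − [v_1].
This gives a 11×18 integer matrix of rank 6; reducing to Smith normal form yields diagonal entries (1,1,1,1,1,1).

The boundary map ∂_2: C_2 → C_1 acts by ∂[p,q,r] = [q,r] − [p,r] + [p,q]. For instance
  ∂[v_4,v_6,v_7] = [v_6,v_7] − [v_4,v_7] + [v_4,v_6],
  ∂[v_2,v_4,v_7] = [v_4,v_7] − [v_2,v_7] + [v_2,v_4].
This gives a 18×12 integer matrix of rank 12; reducing to Smith normal form yields diagonal entries (1,1,1,1,1,1,1,1,1,1,1,2).

Now H_k = ker ∂_k / im ∂_{k+1}, so:

  H_0: rank C_0 − rank ∂_1 = 11 − 6 = 5, and the invariant factors of ∂_1 are all 1, so H_0 = Z^5.
  H_1: rank ker ∂_1 − rank ∂_2 = (18 − 6) − 12 = 0, and ∂_2 has invariant factor 2 > 1, so H_1 = Z/2.
  H_2: rank ker ∂_2 − rank ∂_3 = (12 − 12) − 0 = 0, and there is no ∂_3, so H_2 = 0.

As a check, the Euler characteristic is 11 − 18 + 12 = 5, which agrees with 5 − 0 + 0 = 5.
(K is a triangulation of the disjoint union of a set of 4 points and the real projective plane RP^2.)

H_0 ≅ Z^5,  H_1 ≅ Z/2,  H_2 = 0.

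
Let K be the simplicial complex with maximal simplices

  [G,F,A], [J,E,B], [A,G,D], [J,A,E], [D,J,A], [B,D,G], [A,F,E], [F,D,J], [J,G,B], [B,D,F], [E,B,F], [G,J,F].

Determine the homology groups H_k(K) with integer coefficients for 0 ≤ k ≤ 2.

K has 7 vertices, 18 edges, 12 triangles.
rank ∂_0 = 0, rank ∂_1 = 6 ⇒ b_0 = 7 − 0 − 6 = 1; all invariant factors of ∂_1 are 1 so no torsion. So H_0 = Z.
rank ∂_1 = 6, rank ∂_2 = 12 ⇒ b_1 = 18 − 6 − 12 = 0; ∂_2 has invariant factor(s) [2] giving torsion. So H_1 = Z/2.
rank ∂_2 = 12, rank ∂_3 = 0 ⇒ b_2 = 12 − 12 − 0 = 0. So H_2 = 0.

H_0 = Z,  H_1 = Z/2,  H_2 = 0.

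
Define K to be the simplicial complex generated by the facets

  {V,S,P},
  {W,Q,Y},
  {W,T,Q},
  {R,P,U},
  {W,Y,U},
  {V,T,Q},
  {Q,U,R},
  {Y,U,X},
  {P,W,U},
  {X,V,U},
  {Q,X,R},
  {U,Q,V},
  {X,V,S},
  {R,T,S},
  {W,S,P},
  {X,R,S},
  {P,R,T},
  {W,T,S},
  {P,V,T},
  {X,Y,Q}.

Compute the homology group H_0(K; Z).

H_0 ≅ Z.

Order the vertices as P < Q < R < S < T < U < V < W < X < Y. Listing each simplex with vertices in this order, K has dimension 2 with simplices:

  0-simplices (10): P, Q, R, S, T, U, V, W, X, Y
  1-simplices (30): PR, PS, PT, PU, PV, PW, QR, QT, QU, QV, QW, QX, QY, RS, RT, RU, RX, ST, SV, SW, SX, TV, TW, UV, UW, UX, UY, VX, WY, XY
  2-simplices (20): PRT, PRU, PSV, PSW, PTV, PUW, QRU, QRX, QTV, QTW, QUV, QWY, QXY, RST, RSX, STW, SVX, UVX, UWY, UXY

giving chain groups C_0 ≅ Z^10, C_1 ≅ Z^30, C_2 ≅ Z^20.

The boundary map ∂_1: C_1 → C_0 is given by ∂[p,q] = [q] − [p]. For instance
  ∂PV = V − P.
The 10×30 boundary matrix has rank 9 and Smith normal form diag(1,1,1,1,1,1,1,1,1).

Boundary ∂_2: C_2 → C_1 maps a triangle to the signed sum of its edges. For instance
  ∂PUW = UW − PW + PU,
  ∂QXY = XY − QY + QX.
As a 30×20 matrix over Z this has rank 20, with invariant factors (1,1,1,1,1,1,1,1,1,1,1,1,1,1,1,1,1,1,1,2).

Computing H_k = (kernel of ∂_k) / (image of ∂_{k+1}):

  H_0: rank C_0 − rank ∂_1 = 10 − 9 = 1, and the invariant factors of ∂_1 are all 1, so H_0 = Z.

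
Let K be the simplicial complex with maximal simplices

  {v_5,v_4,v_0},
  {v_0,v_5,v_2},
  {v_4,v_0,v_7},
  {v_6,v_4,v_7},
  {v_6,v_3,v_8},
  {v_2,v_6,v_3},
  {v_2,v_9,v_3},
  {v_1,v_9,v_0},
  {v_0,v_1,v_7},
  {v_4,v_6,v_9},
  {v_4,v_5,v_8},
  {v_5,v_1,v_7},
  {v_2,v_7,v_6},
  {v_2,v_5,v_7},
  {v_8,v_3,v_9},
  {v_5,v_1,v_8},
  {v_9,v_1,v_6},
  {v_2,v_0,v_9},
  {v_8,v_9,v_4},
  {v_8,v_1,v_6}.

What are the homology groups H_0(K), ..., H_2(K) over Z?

H_0 ≅ Z,  H_1 ≅ Z ⊕ Z/2,  H_2 = 0.

Order the vertices as v_0 < v_1 < v_2 < v_3 < v_4 < v_5 < v_6 < v_7 < v_8 < v_9. Listing each simplex with vertices in this order, K has dimension 2 with simplices:

  0-simplices (10): [v_0], [v_1], [v_2], [v_3], [v_4], [v_5], [v_6], [v_7], [v_8], [v_9]
  1-simplices (30): (30 of them)
  2-simplices (20): (20 of them)

so the chain groups are C_0 ≅ Z^10, C_1 ≅ Z^30, C_2 ≅ Z^20.

Boundary ∂_1: C_1 → C_0 is given by ∂[p,q] = [q] − [p]. For instance
  ∂[v_4,v_7] = [v_7] − [v_4].
The resulting 10×30 matrix has rank 9, and its Smith normal form has invariant factors (1,1,1,1,1,1,1,1,1).

Boundary ∂_2: C_2 → C_1 sends each 2-simplex [p,q,r] to [q,r] − [p,r] + [p,q]. For instance
  ∂[v_0,v_4,v_5] = [v_4,v_5] − [v_0,v_5] + [v_0,v_4],
  ∂[v_4,v_6,v_7] = [v_6,v_7] − [v_4,v_7] + [v_4,v_6].
As a 30×20 matrix over Z this has rank 20, with invariant factors (1,1,1,1,1,1,1,1,1,1,1,1,1,1,1,1,1,1,1,2).

Computing H_k = (kernel of ∂_k) / (image of ∂_{k+1}):

  H_0: rank C_0 − rank ∂_1 = 10 − 9 = 1, and the invariant factors of ∂_1 are all 1, so H_0 ≅ Z.
  H_1: rank ker ∂_1 − rank ∂_2 = (30 − 9) − 20 = 1, and ∂_2 has invariant factor 2 > 1, so H_1 ≅ Z ⊕ Z/2.
  H_2: rank ker ∂_2 − rank ∂_3 = (20 − 20) − 0 = 0, and there is no ∂_3, so H_2 ≅ 0.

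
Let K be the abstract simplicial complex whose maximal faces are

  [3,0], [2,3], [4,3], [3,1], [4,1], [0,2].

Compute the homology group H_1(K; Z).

H_1 ≅ Z^2.

Take the total order 0 < 1 < 2 < 3 < 4 on the vertex set. Then K (dimension 1) consists of the simplices:

  0-simplices (5): [0], [1], [2], [3], [4]
  1-simplices (6): [0,2], [0,3], [1,3], [1,4], [2,3], [3,4]

giving chain groups C_0 ≅ Z^5, C_1 ≅ Z^6.

∂_1: C_1 → C_0 maps an edge to its endpoints' difference, ∂[p,q] = q − p. For instance
  ∂[1,4] = [4] − [1].
The resulting 5×6 matrix has rank 4, and its Smith normal form has invariant factors (1,1,1,1).

Now H_k = ker ∂_k / im ∂_{k+1}, so:

  H_1: rank ker ∂_1 − rank ∂_2 = (6 − 4) − 0 = 2, and there is no ∂_2, so H_1 ≅ Z^2.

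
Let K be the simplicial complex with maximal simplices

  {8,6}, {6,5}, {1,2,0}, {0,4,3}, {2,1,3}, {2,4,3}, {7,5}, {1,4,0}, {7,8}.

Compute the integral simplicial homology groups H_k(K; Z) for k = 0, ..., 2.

H_0 = Z^2,  H_1 = Z^2,  H_2 = 0.

K has 9 vertices, 14 edges, 5 triangles.
rank ∂_0 = 0, rank ∂_1 = 7 ⇒ b_0 = 9 − 0 − 7 = 2; all invariant factors of ∂_1 are 1 so no torsion. So H_0 = Z^2.
rank ∂_1 = 7, rank ∂_2 = 5 ⇒ b_1 = 14 − 7 − 5 = 2; all invariant factors of ∂_2 are 1 so no torsion. So H_1 = Z^2.
rank ∂_2 = 5, rank ∂_3 = 0 ⇒ b_2 = 5 − 5 − 0 = 0. So H_2 = 0.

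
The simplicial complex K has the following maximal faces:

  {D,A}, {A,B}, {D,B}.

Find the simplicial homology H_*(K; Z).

H_0 = Z,  H_1 = Z.

Fix the vertex order A < B < D and write every simplex with vertices in increasing order. Then dim K = 1 and the simplices of K are:

  0-simplices (3): A, B, D
  1-simplices (3): AB, AD, BD

so the chain groups are C_0 ≅ Z^3, C_1 ≅ Z^3.

Boundary ∂_1: C_1 → C_0 is given by ∂[p,q] = [q] − [p]. For instance
  ∂AB = B − A.
The resulting 3×3 matrix has rank 2, and its Smith normal form has invariant factors (1,1).

Reading off H_k = ker ∂_k / im ∂_{k+1}:

  H_0: rank C_0 − rank ∂_1 = 3 − 2 = 1, and the invariant factors of ∂_1 are all 1, so H_0 = Z.
  H_1: rank ker ∂_1 − rank ∂_2 = (3 − 2) − 0 = 1, and there is no ∂_2, so H_1 = Z.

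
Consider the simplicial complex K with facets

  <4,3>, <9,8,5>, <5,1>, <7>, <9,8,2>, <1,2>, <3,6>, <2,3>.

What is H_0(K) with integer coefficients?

H_0 ≅ Z^2.

Order the vertices as 1 < 2 < 3 < 4 < 5 < 6 < 7 < 8 < 9. Listing each simplex with vertices in this order, K has dimension 2 with simplices:

  0-simplices (9): [1], [2], [3], [4], [5], [6], [7], [8], [9]
  1-simplices (10): [1,2], [1,5], [2,3], [2,8], [2,9], [3,4], [3,6], [5,8], [5,9], [8,9]
  2-simplices (2): [2,8,9], [5,8,9]

Hence C_0 ≅ Z^9, C_1 ≅ Z^10, C_2 ≅ Z^2.

The boundary map ∂_1: C_1 → C_0 sends each edge [p,q] (with p < q) to q − p.
This gives a 9×10 integer matrix of rank 7; reducing to Smith normal form yields diagonal entries (1,1,1,1,1,1,1).

The boundary map ∂_2: C_2 → C_1 sends each 2-simplex [p,q,r] to [q,r] − [p,r] + [p,q]. For instance
  ∂[2,8,9] = [8,9] − [2,9] + [2,8],
  ∂[5,8,9] = [8,9] − [5,9] + [5,8].
The 10×2 boundary matrix has rank 2 and Smith normal form diag(1,1).

From H_k ≅ ker(∂_k) / im(∂_{k+1}) we obtain:

  H_0: rank C_0 − rank ∂_1 = 9 − 7 = 2, and the invariant factors of ∂_1 are all 1, so H_0 = Z^2.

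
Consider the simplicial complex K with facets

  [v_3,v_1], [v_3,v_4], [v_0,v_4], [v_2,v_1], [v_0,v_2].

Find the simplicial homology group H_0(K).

H_0 = Z.

Fix the vertex order v_0 < v_1 < v_2 < v_3 < v_4 and write every simplex with vertices in increasing order. Then dim K = 1 and the simplices of K are:

  0-simplices (5): [v_0], [v_1], [v_2], [v_3], [v_4]
  1-simplices (5): [v_0,v_2], [v_0,v_4], [v_1,v_2], [v_1,v_3], [v_3,v_4]

so the chain groups are C_0 ≅ Z^5, C_1 ≅ Z^5.

Boundary ∂_1: C_1 → C_0 maps an edge to its endpoints' difference, ∂[p,q] = q − p. For instance
  ∂[v_0,v_2] = [v_2] − [v_0].
The 5×5 boundary matrix has rank 4 and Smith normal form diag(1,1,1,1).

Computing H_k = (kernel of ∂_k) / (image of ∂_{k+1}):

  H_0: rank C_0 − rank ∂_1 = 5 − 4 = 1, and the invariant factors of ∂_1 are all 1, so H_0 = Z.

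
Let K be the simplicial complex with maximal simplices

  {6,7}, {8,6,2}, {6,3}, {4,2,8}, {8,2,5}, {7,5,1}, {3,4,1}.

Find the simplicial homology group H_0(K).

H_0 ≅ Z.

Take the total order 1 < 2 < 3 < 4 < 5 < 6 < 7 < 8 on the vertex set. Then K (dimension 2) consists of the simplices:

  0-simplices (8): [1], [2], [3], [4], [5], [6], [7], [8]
  1-simplices (15): [1,3], [1,4], [1,5], [1,7], [2,4], [2,5], [2,6], [2,8], [3,4], [3,6], [4,8], [5,7], [5,8], [6,7], [6,8]
  2-simplices (5): [1,3,4], [1,5,7], [2,4,8], [2,5,8], [2,6,8]

so the chain groups are C_0 ≅ Z^8, C_1 ≅ Z^15, C_2 ≅ Z^5.

The boundary map ∂_1: C_1 → C_0 sends each edge [p,q] (with p < q) to q − p. For instance
  ∂[2,6] = [6] − [2].
The 8×15 boundary matrix has rank 7 and Smith normal form diag(1,1,1,1,1,1,1).

∂_2: C_2 → C_1 acts by ∂[p,q,r] = [q,r] − [p,r] + [p,q]. For instance
  ∂[2,5,8] = [5,8] − [2,8] + [2,5],
  ∂[2,4,8] = [4,8] − [2,8] + [2,4].
The resulting 15×5 matrix has rank 5, and its Smith normal form has invariant factors (1,1,1,1,1).

Reading off H_k = ker ∂_k / im ∂_{k+1}:

  H_0: rank C_0 − rank ∂_1 = 8 − 7 = 1, and the invariant factors of ∂_1 are all 1, so H_0 = Z.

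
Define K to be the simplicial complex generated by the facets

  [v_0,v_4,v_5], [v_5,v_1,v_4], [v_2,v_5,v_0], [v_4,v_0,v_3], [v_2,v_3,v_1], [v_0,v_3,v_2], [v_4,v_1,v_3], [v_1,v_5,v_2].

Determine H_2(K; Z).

H_2 ≅ Z.

Take the total order v_0 < v_1 < v_2 < v_3 < v_4 < v_5 on the vertex set. Then K (dimension 2) consists of the simplices:

  0-simplices (6): [v_0], [v_1], [v_2], [v_3], [v_4], [v_5]
  1-simplices (12): [v_0,v_2], [v_0,v_3], [v_0,v_4], [v_0,v_5], [v_1,v_2], [v_1,v_3], [v_1,v_4], [v_1,v_5], [v_2,v_3], [v_2,v_5], [v_3,v_4], [v_4,v_5]
  2-simplices (8): [v_0,v_2,v_3], [v_0,v_2,v_5], [v_0,v_3,v_4], [v_0,v_4,v_5], [v_1,v_2,v_3], [v_1,v_2,v_5], [v_1,v_3,v_4], [v_1,v_4,v_5]

Hence C_0 ≅ Z^6, C_1 ≅ Z^12, C_2 ≅ Z^8.

∂_1: C_1 → C_0 sends each edge [p,q] (with p < q) to q − p.
The resulting 6×12 matrix has rank 5, and its Smith normal form has invariant factors (1,1,1,1,1).

∂_2: C_2 → C_1 sends each 2-simplex [p,q,r] to [q,r] − [p,r] + [p,q]. For instance
  ∂[v_0,v_2,v_5] = [v_2,v_5] − [v_0,v_5] + [v_0,v_2],
  ∂[v_0,v_2,v_3] = [v_2,v_3] − [v_0,v_3] + [v_0,v_2].
As a 12×8 matrix over Z this has rank 7, with invariant factors (1,1,1,1,1,1,1).

Now H_k = ker ∂_k / im ∂_{k+1}, so:

  H_2: rank ker ∂_2 − rank ∂_3 = (8 − 7) − 0 = 1, and there is no ∂_3, so H_2 ≅ Z.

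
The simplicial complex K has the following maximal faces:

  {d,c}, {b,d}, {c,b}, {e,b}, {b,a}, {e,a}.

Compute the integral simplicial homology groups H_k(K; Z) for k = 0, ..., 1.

Fix the vertex order a < b < c < d < e and write every simplex with vertices in increasing order. Then dim K = 1 and the simplices of K are:

  0-simplices (5): a, b, c, d, e
  1-simplices (6): ab, ae, bc, bd, be, cd

giving chain groups C_0 ≅ Z^5, C_1 ≅ Z^6.

The boundary map ∂_1: C_1 → C_0 maps an edge to its endpoints' difference, ∂[p,q] = q − p. For instance
  ∂be = e − b.
As a 5×6 matrix over Z this has rank 4, with invariant factors (1,1,1,1).

Now H_k = ker ∂_k / im ∂_{k+1}, so:

  H_0: rank C_0 − rank ∂_1 = 5 − 4 = 1, and the invariant factors of ∂_1 are all 1, so H_0 ≅ Z.
  H_1: rank ker ∂_1 − rank ∂_2 = (6 − 4) − 0 = 2, and there is no ∂_2, so H_1 ≅ Z^2.

(K is a triangulation of a wedge of 2 circles.)

H_0 ≅ Z,  H_1 ≅ Z^2.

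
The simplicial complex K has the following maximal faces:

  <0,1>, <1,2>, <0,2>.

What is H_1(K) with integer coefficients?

H_1 ≅ Z.

We work with the vertex ordering 0 < 1 < 2. The simplices of K, each written with vertices in increasing order, are:

  0-simplices (3): [0], [1], [2]
  1-simplices (3): [0,1], [0,2], [1,2]

giving chain groups C_0 ≅ Z^3, C_1 ≅ Z^3.

The boundary map ∂_1: C_1 → C_0 maps an edge to its endpoints' difference, ∂[p,q] = q − p.
This gives a 3×3 integer matrix of rank 2; reducing to Smith normal form yields diagonal entries (1,1).

Now H_k = ker ∂_k / im ∂_{k+1}, so:

  H_1: rank ker ∂_1 − rank ∂_2 = (3 − 2) − 0 = 1, and there is no ∂_2, so H_1 ≅ Z.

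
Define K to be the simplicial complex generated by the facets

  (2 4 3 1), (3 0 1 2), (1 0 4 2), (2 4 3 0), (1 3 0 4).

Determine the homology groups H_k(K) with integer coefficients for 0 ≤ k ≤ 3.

H_0 ≅ Z,  H_1 = 0,  H_2 = 0,  H_3 ≅ Z.

Order the vertices as 0 < 1 < 2 < 3 < 4. Listing each simplex with vertices in this order, K has dimension 3 with simplices:

  0-simplices (5): [0], [1], [2], [3], [4]
  1-simplices (10): [0,1], [0,2], [0,3], [0,4], [1,2], [1,3], [1,4], [2,3], [2,4], [3,4]
  2-simplices (10): [0,1,2], [0,1,3], [0,1,4], [0,2,3], [0,2,4], [0,3,4], [1,2,3], [1,2,4], [1,3,4], [2,3,4]
  3-simplices (5): [0,1,2,3], [0,1,2,4], [0,1,3,4], [0,2,3,4], [1,2,3,4]

so the chain groups are C_0 ≅ Z^5, C_1 ≅ Z^10, C_2 ≅ Z^10, C_3 ≅ Z^5.

Boundary ∂_1: C_1 → C_0 maps an edge to its endpoints' difference, ∂[p,q] = q − p. For instance
  ∂[2,4] = [4] − [2].
As a 5×10 matrix over Z this has rank 4, with invariant factors (1,1,1,1).

The boundary map ∂_2: C_2 → C_1 sends each 2-simplex [p,q,r] to [q,r] − [p,r] + [p,q]. For instance
  ∂[0,2,3] = [2,3] − [0,3] + [0,2],
  ∂[0,1,4] = [1,4] − [0,4] + [0,1].
As a 10×10 matrix over Z this has rank 6, with invariant factors (1,1,1,1,1,1).

Boundary ∂_3: C_3 → C_2 sends each 3-simplex σ to the alternating sum Σ_i (−1)^i (σ with its i-th vertex removed). For instance
  ∂[0,1,2,4] = [1,2,4] − [0,2,4] + [0,1,4] − [0,1,2],
  ∂[0,2,3,4] = [2,3,4] − [0,3,4] + [0,2,4] − [0,2,3].
The 10×5 boundary matrix has rank 4 and Smith normal form diag(1,1,1,1).

Now H_k = ker ∂_k / im ∂_{k+1}, so:

  H_0: rank C_0 − rank ∂_1 = 5 − 4 = 1, and the invariant factors of ∂_1 are all 1, so H_0 ≅ Z.
  H_1: rank ker ∂_1 − rank ∂_2 = (10 − 4) − 6 = 0, and the invariant factors of ∂_2 are all 1, so H_1 ≅ 0.
  H_2: rank ker ∂_2 − rank ∂_3 = (10 − 6) − 4 = 0, and the invariant factors of ∂_3 are all 1, so H_2 ≅ 0.
  H_3: rank ker ∂_3 − rank ∂_4 = (5 − 4) − 0 = 1, and there is no ∂_4, so H_3 ≅ Z.

As a check, the Euler characteristic is 5 − 10 + 10 − 5 = 0, which agrees with 1 − 0 + 0 − 1 = 0.
(K is a triangulation of the 3-sphere S^3.)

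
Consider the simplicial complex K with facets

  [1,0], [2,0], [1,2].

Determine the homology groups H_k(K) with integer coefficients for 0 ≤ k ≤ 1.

Fix the vertex order 0 < 1 < 2 and write every simplex with vertices in increasing order. Then dim K = 1 and the simplices of K are:

  0-simplices (3): [0], [1], [2]
  1-simplices (3): [0,1], [0,2], [1,2]

giving chain groups C_0 ≅ Z^3, C_1 ≅ Z^3.

∂_1: C_1 → C_0 maps an edge to its endpoints' difference, ∂[p,q] = q − p. For instance
  ∂[0,2] = [2] − [0].
The 3×3 boundary matrix has rank 2 and Smith normal form diag(1,1).

From H_k ≅ ker(∂_k) / im(∂_{k+1}) we obtain:

  H_0: rank C_0 − rank ∂_1 = 3 − 2 = 1, and the invariant factors of ∂_1 are all 1, so H_0 = Z.
  H_1: rank ker ∂_1 − rank ∂_2 = (3 − 2) − 0 = 1, and there is no ∂_2, so H_1 = Z.

H_0 = Z,  H_1 = Z.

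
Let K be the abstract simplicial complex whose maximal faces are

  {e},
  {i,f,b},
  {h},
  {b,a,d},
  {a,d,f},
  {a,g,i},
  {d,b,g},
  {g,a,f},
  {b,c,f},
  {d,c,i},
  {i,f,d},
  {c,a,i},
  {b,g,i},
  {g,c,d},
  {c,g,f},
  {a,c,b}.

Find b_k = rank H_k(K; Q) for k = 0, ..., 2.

b_0 = 3, b_1 = 2, b_2 = 1.

Take the total order a < b < c < d < e < f < g < h < i on the vertex set. Then K (dimension 2) consists of the simplices:

  0-simplices (9): a, b, c, d, e, f, g, h, i
  1-simplices (21): ab, ac, ad, af, ag, ai, bc, bd, bf, bg, bi, cd, cf, cg, ci, df, dg, di, fg, fi, gi
  2-simplices (14): abc, abd, aci, adf, afg, agi, bcf, bdg, bfi, bgi, cdg, cdi, cfg, dfi

giving chain groups C_0 ≅ Z^9, C_1 ≅ Z^21, C_2 ≅ Z^14.

∂_1: C_1 → C_0 is given by ∂[p,q] = [q] − [p]. For instance
  ∂af = f − a.
The 9×21 boundary matrix has rank 6 and Smith normal form diag(1,1,1,1,1,1).

∂_2: C_2 → C_1 maps a triangle to the signed sum of its edges. For instance
  ∂cfg = fg − cg + cf,
  ∂dfi = fi − di + df.
This gives a 21×14 integer matrix of rank 13; reducing to Smith normal form yields diagonal entries (1,1,1,1,1,1,1,1,1,1,1,1,1).

Computing H_k = (kernel of ∂_k) / (image of ∂_{k+1}):

  H_0: rank C_0 − rank ∂_1 = 9 − 6 = 3, and the invariant factors of ∂_1 are all 1, so H_0 ≅ Z^3.
  H_1: rank ker ∂_1 − rank ∂_2 = (21 − 6) − 13 = 2, and the invariant factors of ∂_2 are all 1, so H_1 ≅ Z^2.
  H_2: rank ker ∂_2 − rank ∂_3 = (14 − 13) − 0 = 1, and there is no ∂_3, so H_2 ≅ Z.

Hence the Betti numbers are b_0 = 3, b_1 = 2, b_2 = 1.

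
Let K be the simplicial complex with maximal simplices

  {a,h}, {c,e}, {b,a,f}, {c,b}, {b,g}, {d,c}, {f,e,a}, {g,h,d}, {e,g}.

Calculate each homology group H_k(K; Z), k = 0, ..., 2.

H_0 ≅ Z,  H_1 ≅ Z^4,  H_2 = 0.

Fix the vertex order a < b < c < d < e < f < g < h and write every simplex with vertices in increasing order. Then dim K = 2 and the simplices of K are:

  0-simplices (8): a, b, c, d, e, f, g, h
  1-simplices (14): ab, ae, af, ah, bc, bf, bg, cd, ce, dg, dh, ef, eg, gh
  2-simplices (3): abf, aef, dgh

so the chain groups are C_0 ≅ Z^8, C_1 ≅ Z^14, C_2 ≅ Z^3.

The boundary map ∂_1: C_1 → C_0 is given by ∂[p,q] = [q] − [p]. For instance
  ∂eg = g − e.
As a 8×14 matrix over Z this has rank 7, with invariant factors (1,1,1,1,1,1,1).

Boundary ∂_2: C_2 → C_1 acts by ∂[p,q,r] = [q,r] − [p,r] + [p,q]. For instance
  ∂dgh = gh − dh + dg,
  ∂abf = bf − af + ab.
This gives a 14×3 integer matrix of rank 3; reducing to Smith normal form yields diagonal entries (1,1,1).

Reading off H_k = ker ∂_k / im ∂_{k+1}:

  H_0: rank C_0 − rank ∂_1 = 8 − 7 = 1, and the invariant factors of ∂_1 are all 1, so H_0 = Z.
  H_1: rank ker ∂_1 − rank ∂_2 = (14 − 7) − 3 = 4, and the invariant factors of ∂_2 are all 1, so H_1 = Z^4.
  H_2: rank ker ∂_2 − rank ∂_3 = (3 − 3) − 0 = 0, and there is no ∂_3, so H_2 = 0.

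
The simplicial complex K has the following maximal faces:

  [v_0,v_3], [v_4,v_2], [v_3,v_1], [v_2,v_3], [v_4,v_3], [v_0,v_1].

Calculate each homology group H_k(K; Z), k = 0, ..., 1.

H_0 ≅ Z,  H_1 ≅ Z^2.

Take the total order v_0 < v_1 < v_2 < v_3 < v_4 on the vertex set. Then K (dimension 1) consists of the simplices:

  0-simplices (5): [v_0], [v_1], [v_2], [v_3], [v_4]
  1-simplices (6): [v_0,v_1], [v_0,v_3], [v_1,v_3], [v_2,v_3], [v_2,v_4], [v_3,v_4]

Hence C_0 ≅ Z^5, C_1 ≅ Z^6.

Boundary ∂_1: C_1 → C_0 is given by ∂[p,q] = [q] − [p]. For instance
  ∂[v_2,v_3] = [v_3] − [v_2].
As a 5×6 matrix over Z this has rank 4, with invariant factors (1,1,1,1).

Now H_k = ker ∂_k / im ∂_{k+1}, so:

  H_0: rank C_0 − rank ∂_1 = 5 − 4 = 1, and the invariant factors of ∂_1 are all 1, so H_0 ≅ Z.
  H_1: rank ker ∂_1 − rank ∂_2 = (6 − 4) − 0 = 2, and there is no ∂_2, so H_1 ≅ Z^2.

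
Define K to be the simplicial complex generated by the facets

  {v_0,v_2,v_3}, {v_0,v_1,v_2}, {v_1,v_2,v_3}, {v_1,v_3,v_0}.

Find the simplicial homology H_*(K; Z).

We work with the vertex ordering v_0 < v_1 < v_2 < v_3. The simplices of K, each written with vertices in increasing order, are:

  0-simplices (4): [v_0], [v_1], [v_2], [v_3]
  1-simplices (6): [v_0,v_1], [v_0,v_2], [v_0,v_3], [v_1,v_2], [v_1,v_3], [v_2,v_3]
  2-simplices (4): [v_0,v_1,v_2], [v_0,v_1,v_3], [v_0,v_2,v_3], [v_1,v_2,v_3]

so the chain groups are C_0 ≅ Z^4, C_1 ≅ Z^6, C_2 ≅ Z^4.

Boundary ∂_1: C_1 → C_0 is given by ∂[p,q] = [q] − [p]. For instance
  ∂[v_0,v_3] = [v_3] − [v_0].
The 4×6 boundary matrix has rank 3 and Smith normal form diag(1,1,1).

Boundary ∂_2: C_2 → C_1 sends each 2-simplex [p,q,r] to [q,r] − [p,r] + [p,q]. For instance
  ∂[v_0,v_1,v_3] = [v_1,v_3] − [v_0,v_3] + [v_0,v_1],
  ∂[v_1,v_2,v_3] = [v_2,v_3] − [v_1,v_3] + [v_1,v_2].
The 6×4 boundary matrix has rank 3 and Smith normal form diag(1,1,1).

From H_k ≅ ker(∂_k) / im(∂_{k+1}) we obtain:

  H_0: rank C_0 − rank ∂_1 = 4 − 3 = 1, and the invariant factors of ∂_1 are all 1, so H_0 ≅ Z.
  H_1: rank ker ∂_1 − rank ∂_2 = (6 − 3) − 3 = 0, and the invariant factors of ∂_2 are all 1, so H_1 ≅ 0.
  H_2: rank ker ∂_2 − rank ∂_3 = (4 − 3) − 0 = 1, and there is no ∂_3, so H_2 ≅ Z.

(K is a triangulation of the 2-sphere S^2.)

H_0 ≅ Z,  H_1 = 0,  H_2 ≅ Z.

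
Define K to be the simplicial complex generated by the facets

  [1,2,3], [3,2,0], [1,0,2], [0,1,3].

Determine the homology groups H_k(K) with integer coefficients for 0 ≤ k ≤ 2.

We work with the vertex ordering 0 < 1 < 2 < 3. The simplices of K, each written with vertices in increasing order, are:

  0-simplices (4): [0], [1], [2], [3]
  1-simplices (6): [0,1], [0,2], [0,3], [1,2], [1,3], [2,3]
  2-simplices (4): [0,1,2], [0,1,3], [0,2,3], [1,2,3]

giving chain groups C_0 ≅ Z^4, C_1 ≅ Z^6, C_2 ≅ Z^4.

∂_1: C_1 → C_0 maps an edge to its endpoints' difference, ∂[p,q] = q − p. For instance
  ∂[0,3] = [3] − [0].
The resulting 4×6 matrix has rank 3, and its Smith normal form has invariant factors (1,1,1).

The boundary map ∂_2: C_2 → C_1 acts by ∂[p,q,r] = [q,r] − [p,r] + [p,q]. For instance
  ∂[0,1,3] = [1,3] − [0,3] + [0,1],
  ∂[1,2,3] = [2,3] − [1,3] + [1,2].
This gives a 6×4 integer matrix of rank 3; reducing to Smith normal form yields diagonal entries (1,1,1).

Reading off H_k = ker ∂_k / im ∂_{k+1}:

  H_0: rank C_0 − rank ∂_1 = 4 − 3 = 1, and the invariant factors of ∂_1 are all 1, so H_0 = Z.
  H_1: rank ker ∂_1 − rank ∂_2 = (6 − 3) − 3 = 0, and the invariant factors of ∂_2 are all 1, so H_1 = 0.
  H_2: rank ker ∂_2 − rank ∂_3 = (4 − 3) − 0 = 1, and there is no ∂_3, so H_2 = Z.

H_0 = Z,  H_1 = 0,  H_2 = Z.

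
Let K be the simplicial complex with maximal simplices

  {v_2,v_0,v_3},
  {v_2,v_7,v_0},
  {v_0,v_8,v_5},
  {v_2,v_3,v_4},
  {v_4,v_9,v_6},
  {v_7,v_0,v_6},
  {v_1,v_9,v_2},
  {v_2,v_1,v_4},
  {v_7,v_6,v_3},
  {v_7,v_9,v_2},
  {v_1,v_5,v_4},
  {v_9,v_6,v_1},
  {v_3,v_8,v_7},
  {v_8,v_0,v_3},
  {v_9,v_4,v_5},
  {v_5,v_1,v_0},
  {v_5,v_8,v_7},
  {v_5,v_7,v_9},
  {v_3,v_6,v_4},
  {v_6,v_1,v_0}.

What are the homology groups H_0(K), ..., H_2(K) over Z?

Order the vertices as v_0 < v_1 < v_2 < v_3 < v_4 < v_5 < v_6 < v_7 < v_8 < v_9. Listing each simplex with vertices in this order, K has dimension 2 with simplices:

  0-simplices (10): [v_0], [v_1], [v_2], [v_3], [v_4], [v_5], [v_6], [v_7], [v_8], [v_9]
  1-simplices (30): (30 of them)
  2-simplices (20): (20 of them)

so the chain groups are C_0 ≅ Z^10, C_1 ≅ Z^30, C_2 ≅ Z^20.

∂_1: C_1 → C_0 sends each edge [p,q] (with p < q) to q − p. For instance
  ∂[v_2,v_7] = [v_7] − [v_2].
The resulting 10×30 matrix has rank 9, and its Smith normal form has invariant factors (1,1,1,1,1,1,1,1,1).

The boundary map ∂_2: C_2 → C_1 maps a triangle to the signed sum of its edges. For instance
  ∂[v_1,v_2,v_4] = [v_2,v_4] − [v_1,v_4] + [v_1,v_2],
  ∂[v_0,v_6,v_7] = [v_6,v_7] − [v_0,v_7] + [v_0,v_6].
As a 30×20 matrix over Z this has rank 20, with invariant factors (1,1,1,1,1,1,1,1,1,1,1,1,1,1,1,1,1,1,1,2).

Now H_k = ker ∂_k / im ∂_{k+1}, so:

  H_0: rank C_0 − rank ∂_1 = 10 − 9 = 1, and the invariant factors of ∂_1 are all 1, so H_0 ≅ Z.
  H_1: rank ker ∂_1 − rank ∂_2 = (30 − 9) − 20 = 1, and ∂_2 has invariant factor 2 > 1, so H_1 ≅ Z × Z/2.
  H_2: rank ker ∂_2 − rank ∂_3 = (20 − 20) − 0 = 0, and there is no ∂_3, so H_2 ≅ 0.

(K is a triangulation of the Klein bottle.)

H_0 = Z,  H_1 = Z × Z/2,  H_2 = 0.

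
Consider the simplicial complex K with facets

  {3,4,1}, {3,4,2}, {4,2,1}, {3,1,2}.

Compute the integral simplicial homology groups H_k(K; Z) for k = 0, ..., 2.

We work with the vertex ordering 1 < 2 < 3 < 4. The simplices of K, each written with vertices in increasing order, are:

  0-simplices (4): [1], [2], [3], [4]
  1-simplices (6): [1,2], [1,3], [1,4], [2,3], [2,4], [3,4]
  2-simplices (4): [1,2,3], [1,2,4], [1,3,4], [2,3,4]

so the chain groups are C_0 ≅ Z^4, C_1 ≅ Z^6, C_2 ≅ Z^4.

∂_1: C_1 → C_0 is given by ∂[p,q] = [q] − [p].
As a 4×6 matrix over Z this has rank 3, with invariant factors (1,1,1).

Boundary ∂_2: C_2 → C_1 acts by ∂[p,q,r] = [q,r] − [p,r] + [p,q]. For instance
  ∂[1,2,3] = [2,3] − [1,3] + [1,2],
  ∂[2,3,4] = [3,4] − [2,4] + [2,3].
As a 6×4 matrix over Z this has rank 3, with invariant factors (1,1,1).

Reading off H_k = ker ∂_k / im ∂_{k+1}:

  H_0: rank C_0 − rank ∂_1 = 4 − 3 = 1, and the invariant factors of ∂_1 are all 1, so H_0 ≅ Z.
  H_1: rank ker ∂_1 − rank ∂_2 = (6 − 3) − 3 = 0, and the invariant factors of ∂_2 are all 1, so H_1 ≅ 0.
  H_2: rank ker ∂_2 − rank ∂_3 = (4 − 3) − 0 = 1, and there is no ∂_3, so H_2 ≅ Z.

As a check, the Euler characteristic is 4 − 6 + 4 = 2, which agrees with 1 − 0 + 1 = 2.
(K is a triangulation of the 2-sphere S^2.)

H_0 = Z,  H_1 = 0,  H_2 = Z.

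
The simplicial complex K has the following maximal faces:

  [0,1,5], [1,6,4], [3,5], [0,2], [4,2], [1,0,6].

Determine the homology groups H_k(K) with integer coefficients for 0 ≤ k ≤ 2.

H_0 = Z,  H_1 = Z,  H_2 = 0.

Fix the vertex order 0 < 1 < 2 < 3 < 4 < 5 < 6 and write every simplex with vertices in increasing order. Then dim K = 2 and the simplices of K are:

  0-simplices (7): [0], [1], [2], [3], [4], [5], [6]
  1-simplices (10): [0,1], [0,2], [0,5], [0,6], [1,4], [1,5], [1,6], [2,4], [3,5], [4,6]
  2-simplices (3): [0,1,5], [0,1,6], [1,4,6]

giving chain groups C_0 ≅ Z^7, C_1 ≅ Z^10, C_2 ≅ Z^3.

Boundary ∂_1: C_1 → C_0 maps an edge to its endpoints' difference, ∂[p,q] = q − p. For instance
  ∂[1,6] = [6] − [1].
This gives a 7×10 integer matrix of rank 6; reducing to Smith normal form yields diagonal entries (1,1,1,1,1,1).

∂_2: C_2 → C_1 maps a triangle to the signed sum of its edges. For instance
  ∂[0,1,5] = [1,5] − [0,5] + [0,1],
  ∂[1,4,6] = [4,6] − [1,6] + [1,4].
This gives a 10×3 integer matrix of rank 3; reducing to Smith normal form yields diagonal entries (1,1,1).

Reading off H_k = ker ∂_k / im ∂_{k+1}:

  H_0: rank C_0 − rank ∂_1 = 7 − 6 = 1, and the invariant factors of ∂_1 are all 1, so H_0 ≅ Z.
  H_1: rank ker ∂_1 − rank ∂_2 = (10 − 6) − 3 = 1, and the invariant factors of ∂_2 are all 1, so H_1 ≅ Z.
  H_2: rank ker ∂_2 − rank ∂_3 = (3 − 3) − 0 = 0, and there is no ∂_3, so H_2 ≅ 0.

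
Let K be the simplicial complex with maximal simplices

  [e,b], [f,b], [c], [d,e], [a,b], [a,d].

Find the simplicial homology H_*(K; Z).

H_0 = Z^2,  H_1 = Z.

K has 6 vertices, 5 edges.
rank ∂_0 = 0, rank ∂_1 = 4 ⇒ b_0 = 6 − 0 − 4 = 2; all invariant factors of ∂_1 are 1 so no torsion. So H_0 = Z^2.
rank ∂_1 = 4, rank ∂_2 = 0 ⇒ b_1 = 5 − 4 − 0 = 1. So H_1 = Z.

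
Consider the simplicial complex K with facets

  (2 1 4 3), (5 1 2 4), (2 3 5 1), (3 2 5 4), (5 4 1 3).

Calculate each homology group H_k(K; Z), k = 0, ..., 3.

Fix the vertex order 1 < 2 < 3 < 4 < 5 and write every simplex with vertices in increasing order. Then dim K = 3 and the simplices of K are:

  0-simplices (5): [1], [2], [3], [4], [5]
  1-simplices (10): [1,2], [1,3], [1,4], [1,5], [2,3], [2,4], [2,5], [3,4], [3,5], [4,5]
  2-simplices (10): [1,2,3], [1,2,4], [1,2,5], [1,3,4], [1,3,5], [1,4,5], [2,3,4], [2,3,5], [2,4,5], [3,4,5]
  3-simplices (5): [1,2,3,4], [1,2,3,5], [1,2,4,5], [1,3,4,5], [2,3,4,5]

so the chain groups are C_0 ≅ Z^5, C_1 ≅ Z^10, C_2 ≅ Z^10, C_3 ≅ Z^5.

The boundary map ∂_1: C_1 → C_0 is given by ∂[p,q] = [q] − [p]. For instance
  ∂[3,5] = [5] − [3].
The 5×10 boundary matrix has rank 4 and Smith normal form diag(1,1,1,1).

Boundary ∂_2: C_2 → C_1 maps a triangle to the signed sum of its edges. For instance
  ∂[2,3,5] = [3,5] − [2,5] + [2,3],
  ∂[1,3,4] = [3,4] − [1,4] + [1,3].
The resulting 10×10 matrix has rank 6, and its Smith normal form has invariant factors (1,1,1,1,1,1).

The boundary map ∂_3: C_3 → C_2 sends each 3-simplex σ to the alternating sum Σ_i (−1)^i (σ with its i-th vertex removed). For instance
  ∂[1,2,3,4] = [2,3,4] − [1,3,4] + [1,2,4] − [1,2,3],
  ∂[1,3,4,5] = [3,4,5] − [1,4,5] + [1,3,5] − [1,3,4].
The resulting 10×5 matrix has rank 4, and its Smith normal form has invariant factors (1,1,1,1).

Now H_k = ker ∂_k / im ∂_{k+1}, so:

  H_0: rank C_0 − rank ∂_1 = 5 − 4 = 1, and the invariant factors of ∂_1 are all 1, so H_0 ≅ Z.
  H_1: rank ker ∂_1 − rank ∂_2 = (10 − 4) − 6 = 0, and the invariant factors of ∂_2 are all 1, so H_1 ≅ 0.
  H_2: rank ker ∂_2 − rank ∂_3 = (10 − 6) − 4 = 0, and the invariant factors of ∂_3 are all 1, so H_2 ≅ 0.
  H_3: rank ker ∂_3 − rank ∂_4 = (5 − 4) − 0 = 1, and there is no ∂_4, so H_3 ≅ Z.

H_0 ≅ Z,  H_1 = 0,  H_2 = 0,  H_3 ≅ Z.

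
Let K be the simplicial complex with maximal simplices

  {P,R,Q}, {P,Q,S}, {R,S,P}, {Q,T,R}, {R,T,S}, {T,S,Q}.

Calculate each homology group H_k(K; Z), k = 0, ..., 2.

We work with the vertex ordering P < Q < R < S < T. The simplices of K, each written with vertices in increasing order, are:

  0-simplices (5): P, Q, R, S, T
  1-simplices (9): PQ, PR, PS, QR, QS, QT, RS, RT, ST
  2-simplices (6): PQR, PQS, PRS, QRT, QST, RST

giving chain groups C_0 ≅ Z^5, C_1 ≅ Z^9, C_2 ≅ Z^6.

Boundary ∂_1: C_1 → C_0 sends each edge [p,q] (with p < q) to q − p.
The 5×9 boundary matrix has rank 4 and Smith normal form diag(1,1,1,1).

∂_2: C_2 → C_1 acts by ∂[p,q,r] = [q,r] − [p,r] + [p,q]. For instance
  ∂RST = ST − RT + RS,
  ∂PQS = QS − PS + PQ.
The resulting 9×6 matrix has rank 5, and its Smith normal form has invariant factors (1,1,1,1,1).

From H_k ≅ ker(∂_k) / im(∂_{k+1}) we obtain:

  H_0: rank C_0 − rank ∂_1 = 5 − 4 = 1, and the invariant factors of ∂_1 are all 1, so H_0 ≅ Z.
  H_1: rank ker ∂_1 − rank ∂_2 = (9 − 4) − 5 = 0, and the invariant factors of ∂_2 are all 1, so H_1 ≅ 0.
  H_2: rank ker ∂_2 − rank ∂_3 = (6 − 5) − 0 = 1, and there is no ∂_3, so H_2 ≅ Z.

H_0 ≅ Z,  H_1 = 0,  H_2 ≅ Z.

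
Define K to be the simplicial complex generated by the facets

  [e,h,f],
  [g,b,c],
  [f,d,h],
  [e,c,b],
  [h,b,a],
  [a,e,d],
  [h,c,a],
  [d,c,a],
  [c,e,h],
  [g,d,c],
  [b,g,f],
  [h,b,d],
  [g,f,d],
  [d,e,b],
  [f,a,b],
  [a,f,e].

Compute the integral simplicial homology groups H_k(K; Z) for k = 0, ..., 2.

H_0 ≅ Z,  H_1 ≅ Z^2,  H_2 ≅ Z.

Fix the vertex order a < b < c < d < e < f < g < h and write every simplex with vertices in increasing order. Then dim K = 2 and the simplices of K are:

  0-simplices (8): a, b, c, d, e, f, g, h
  1-simplices (24): ab, ac, ad, ae, af, ah, bc, bd, be, bf, bg, bh, cd, ce, cg, ch, de, df, dg, dh, ef, eh, fg, fh
  2-simplices (16): abf, abh, acd, ach, ade, aef, bce, bcg, bde, bdh, bfg, cdg, ceh, dfg, dfh, efh

Hence C_0 ≅ Z^8, C_1 ≅ Z^24, C_2 ≅ Z^16.

Boundary ∂_1: C_1 → C_0 sends each edge [p,q] (with p < q) to q − p. For instance
  ∂ae = e − a.
As a 8×24 matrix over Z this has rank 7, with invariant factors (1,1,1,1,1,1,1).

∂_2: C_2 → C_1 sends each 2-simplex [p,q,r] to [q,r] − [p,r] + [p,q]. For instance
  ∂abf = bf − af + ab,
  ∂ach = ch − ah + ac.
The resulting 24×16 matrix has rank 15, and its Smith normal form has invariant factors (1,1,1,1,1,1,1,1,1,1,1,1,1,1,1).

From H_k ≅ ker(∂_k) / im(∂_{k+1}) we obtain:

  H_0: rank C_0 − rank ∂_1 = 8 − 7 = 1, and the invariant factors of ∂_1 are all 1, so H_0 ≅ Z.
  H_1: rank ker ∂_1 − rank ∂_2 = (24 − 7) − 15 = 2, and the invariant factors of ∂_2 are all 1, so H_1 ≅ Z^2.
  H_2: rank ker ∂_2 − rank ∂_3 = (16 − 15) − 0 = 1, and there is no ∂_3, so H_2 ≅ Z.

(K is a triangulation of the torus T^2.)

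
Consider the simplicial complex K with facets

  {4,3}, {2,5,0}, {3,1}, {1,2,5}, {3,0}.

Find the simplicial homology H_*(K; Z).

H_0 ≅ Z,  H_1 ≅ Z,  H_2 = 0.

Take the total order 0 < 1 < 2 < 3 < 4 < 5 on the vertex set. Then K (dimension 2) consists of the simplices:

  0-simplices (6): [0], [1], [2], [3], [4], [5]
  1-simplices (8): [0,2], [0,3], [0,5], [1,2], [1,3], [1,5], [2,5], [3,4]
  2-simplices (2): [0,2,5], [1,2,5]

giving chain groups C_0 ≅ Z^6, C_1 ≅ Z^8, C_2 ≅ Z^2.

Boundary ∂_1: C_1 → C_0 maps an edge to its endpoints' difference, ∂[p,q] = q − p. For instance
  ∂[0,5] = [5] − [0].
The 6×8 boundary matrix has rank 5 and Smith normal form diag(1,1,1,1,1).

Boundary ∂_2: C_2 → C_1 maps a triangle to the signed sum of its edges. For instance
  ∂[1,2,5] = [2,5] − [1,5] + [1,2],
  ∂[0,2,5] = [2,5] − [0,5] + [0,2].
This gives a 8×2 integer matrix of rank 2; reducing to Smith normal form yields diagonal entries (1,1).

Now H_k = ker ∂_k / im ∂_{k+1}, so:

  H_0: rank C_0 − rank ∂_1 = 6 − 5 = 1, and the invariant factors of ∂_1 are all 1, so H_0 = Z.
  H_1: rank ker ∂_1 − rank ∂_2 = (8 − 5) − 2 = 1, and the invariant factors of ∂_2 are all 1, so H_1 = Z.
  H_2: rank ker ∂_2 − rank ∂_3 = (2 − 2) − 0 = 0, and there is no ∂_3, so H_2 = 0.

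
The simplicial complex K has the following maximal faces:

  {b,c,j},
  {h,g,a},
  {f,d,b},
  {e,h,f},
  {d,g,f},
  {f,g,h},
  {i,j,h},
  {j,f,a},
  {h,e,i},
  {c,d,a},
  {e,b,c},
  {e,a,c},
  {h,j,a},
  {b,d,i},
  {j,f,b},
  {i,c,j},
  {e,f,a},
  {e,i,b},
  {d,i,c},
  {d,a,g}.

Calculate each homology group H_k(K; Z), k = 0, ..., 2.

Take the total order a < b < c < d < e < f < g < h < i < j on the vertex set. Then K (dimension 2) consists of the simplices:

  0-simplices (10): a, b, c, d, e, f, g, h, i, j
  1-simplices (30): ac, ad, ae, af, ag, ah, aj, bc, bd, be, bf, bi, bj, cd, ce, ci, cj, df, dg, di, ef, eh, ei, fg, fh, fj, gh, hi, hj, ij
  2-simplices (20): acd, ace, adg, aef, afj, agh, ahj, bce, bcj, bdf, bdi, bei, bfj, cdi, cij, dfg, efh, ehi, fgh, hij

giving chain groups C_0 ≅ Z^10, C_1 ≅ Z^30, C_2 ≅ Z^20.

∂_1: C_1 → C_0 sends each edge [p,q] (with p < q) to q − p. For instance
  ∂di = i − d.
The 10×30 boundary matrix has rank 9 and Smith normal form diag(1,1,1,1,1,1,1,1,1).

The boundary map ∂_2: C_2 → C_1 sends each 2-simplex [p,q,r] to [q,r] − [p,r] + [p,q]. For instance
  ∂adg = dg − ag + ad,
  ∂bdf = df − bf + bd.
The 30×20 boundary matrix has rank 20 and Smith normal form diag(1,1,1,1,1,1,1,1,1,1,1,1,1,1,1,1,1,1,1,2).

Now H_k = ker ∂_k / im ∂_{k+1}, so:

  H_0: rank C_0 − rank ∂_1 = 10 − 9 = 1, and the invariant factors of ∂_1 are all 1, so H_0 = Z.
  H_1: rank ker ∂_1 − rank ∂_2 = (30 − 9) − 20 = 1, and ∂_2 has invariant factor 2 > 1, so H_1 = Z ⊕ Z/2Z.
  H_2: rank ker ∂_2 − rank ∂_3 = (20 − 20) − 0 = 0, and there is no ∂_3, so H_2 = 0.

(K is a triangulation of the Klein bottle.)

H_0 ≅ Z,  H_1 ≅ Z ⊕ Z/2Z,  H_2 = 0.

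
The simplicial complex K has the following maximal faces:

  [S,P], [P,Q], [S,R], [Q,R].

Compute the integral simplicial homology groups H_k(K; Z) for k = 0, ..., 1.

Take the total order P < Q < R < S on the vertex set. Then K (dimension 1) consists of the simplices:

  0-simplices (4): P, Q, R, S
  1-simplices (4): PQ, PS, QR, RS

so the chain groups are C_0 ≅ Z^4, C_1 ≅ Z^4.

∂_1: C_1 → C_0 sends each edge [p,q] (with p < q) to q − p. For instance
  ∂QR = R − Q.
The resulting 4×4 matrix has rank 3, and its Smith normal form has invariant factors (1,1,1).

Now H_k = ker ∂_k / im ∂_{k+1}, so:

  H_0: rank C_0 − rank ∂_1 = 4 − 3 = 1, and the invariant factors of ∂_1 are all 1, so H_0 ≅ Z.
  H_1: rank ker ∂_1 − rank ∂_2 = (4 − 3) − 0 = 1, and there is no ∂_2, so H_1 ≅ Z.

(K is a triangulation of the circle S^1.)

H_0 = Z,  H_1 = Z.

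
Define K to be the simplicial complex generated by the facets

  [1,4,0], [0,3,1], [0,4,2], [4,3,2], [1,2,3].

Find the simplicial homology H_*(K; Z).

H_0 = Z,  H_1 = Z,  H_2 = 0.

Order the vertices as 0 < 1 < 2 < 3 < 4. Listing each simplex with vertices in this order, K has dimension 2 with simplices:

  0-simplices (5): [0], [1], [2], [3], [4]
  1-simplices (10): [0,1], [0,2], [0,3], [0,4], [1,2], [1,3], [1,4], [2,3], [2,4], [3,4]
  2-simplices (5): [0,1,3], [0,1,4], [0,2,4], [1,2,3], [2,3,4]

so the chain groups are C_0 ≅ Z^5, C_1 ≅ Z^10, C_2 ≅ Z^5.

∂_1: C_1 → C_0 maps an edge to its endpoints' difference, ∂[p,q] = q − p.
As a 5×10 matrix over Z this has rank 4, with invariant factors (1,1,1,1).

The boundary map ∂_2: C_2 → C_1 maps a triangle to the signed sum of its edges. For instance
  ∂[0,1,4] = [1,4] − [0,4] + [0,1],
  ∂[0,2,4] = [2,4] − [0,4] + [0,2].
As a 10×5 matrix over Z this has rank 5, with invariant factors (1,1,1,1,1).

From H_k ≅ ker(∂_k) / im(∂_{k+1}) we obtain:

  H_0: rank C_0 − rank ∂_1 = 5 − 4 = 1, and the invariant factors of ∂_1 are all 1, so H_0 ≅ Z.
  H_1: rank ker ∂_1 − rank ∂_2 = (10 − 4) − 5 = 1, and the invariant factors of ∂_2 are all 1, so H_1 ≅ Z.
  H_2: rank ker ∂_2 − rank ∂_3 = (5 − 5) − 0 = 0, and there is no ∂_3, so H_2 ≅ 0.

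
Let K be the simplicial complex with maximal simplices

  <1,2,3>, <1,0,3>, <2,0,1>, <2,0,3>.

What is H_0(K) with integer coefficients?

Take the total order 0 < 1 < 2 < 3 on the vertex set. Then K (dimension 2) consists of the simplices:

  0-simplices (4): [0], [1], [2], [3]
  1-simplices (6): [0,1], [0,2], [0,3], [1,2], [1,3], [2,3]
  2-simplices (4): [0,1,2], [0,1,3], [0,2,3], [1,2,3]

Hence C_0 ≅ Z^4, C_1 ≅ Z^6, C_2 ≅ Z^4.

The boundary map ∂_1: C_1 → C_0 sends each edge [p,q] (with p < q) to q − p. For instance
  ∂[1,3] = [3] − [1].
As a 4×6 matrix over Z this has rank 3, with invariant factors (1,1,1).

Boundary ∂_2: C_2 → C_1 maps a triangle to the signed sum of its edges. For instance
  ∂[0,1,3] = [1,3] − [0,3] + [0,1],
  ∂[0,2,3] = [2,3] − [0,3] + [0,2].
The 6×4 boundary matrix has rank 3 and Smith normal form diag(1,1,1).

Computing H_k = (kernel of ∂_k) / (image of ∂_{k+1}):

  H_0: rank C_0 − rank ∂_1 = 4 − 3 = 1, and the invariant factors of ∂_1 are all 1, so H_0 = Z.

H_0 = Z.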